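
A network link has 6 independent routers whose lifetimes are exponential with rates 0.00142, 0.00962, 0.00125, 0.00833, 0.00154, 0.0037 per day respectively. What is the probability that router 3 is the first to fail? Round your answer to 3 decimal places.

0.048

The time to first failure is exponential with rate Σλ = 0.00142 + 0.00962 + 0.00125 + 0.00833 + 0.00154 + 0.0037 = 0.02586.
P(router 3 first) = λ_3/Σλ = 0.00125/0.02586 ≈ 0.048.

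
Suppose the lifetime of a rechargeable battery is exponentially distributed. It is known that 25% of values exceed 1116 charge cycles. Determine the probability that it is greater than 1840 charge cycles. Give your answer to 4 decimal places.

0.1017

e^(−λ·1116) = 0.25 ⇒ λ = −ln(0.25)/1116 = 0.0012422.
P(X > 1840) = e^(−0.0012422·1840) = e^(−2.2856) ≈ 0.1017.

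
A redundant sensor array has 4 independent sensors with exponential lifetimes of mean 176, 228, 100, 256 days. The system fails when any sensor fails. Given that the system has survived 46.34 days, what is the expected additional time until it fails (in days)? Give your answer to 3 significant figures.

First-failure rate Σλ = 1/176 + 1/228 + 1/100 + 1/256 = 0.023974.
By memorylessness the expected residual is 1/Σλ = 41.7118 days, regardless of the 46.34 already elapsed.

41.7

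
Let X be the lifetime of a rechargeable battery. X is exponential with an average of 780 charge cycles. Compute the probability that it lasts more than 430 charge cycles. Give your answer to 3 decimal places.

0.576

The rate is λ = 1/780 = 0.00128205 per charge cycle.
P(X > 430) = e^(−λ·430) = e^(−0.55128) ≈ 0.576.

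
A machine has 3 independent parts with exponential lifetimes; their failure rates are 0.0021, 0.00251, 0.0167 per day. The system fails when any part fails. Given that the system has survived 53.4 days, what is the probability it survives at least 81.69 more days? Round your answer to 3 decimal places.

Time to first failure ~ Exp(Σλ) with Σλ = 0.02131.
By memorylessness, P(T > 53.4+81.69 | T > 53.4) = P(T > 81.69) = e^(−0.02131·81.69) ≈ 0.175.

0.175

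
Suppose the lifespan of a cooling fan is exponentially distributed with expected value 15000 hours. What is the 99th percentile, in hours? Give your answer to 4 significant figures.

The rate is λ = 1/15000 = 0.0000666667 per hour.
Set 1 − e^(−λt) = 0.99, so t = −ln(0.01)/λ = 4.6052/0.0000666667 ≈ 69077.6 hours.

69080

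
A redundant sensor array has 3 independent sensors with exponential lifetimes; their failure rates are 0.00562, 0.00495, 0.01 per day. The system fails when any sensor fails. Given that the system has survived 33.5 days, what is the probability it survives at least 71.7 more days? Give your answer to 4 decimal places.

Time to first failure ~ Exp(Σλ) with Σλ = 0.02057.
By memorylessness, P(T > 33.5+71.7 | T > 33.5) = P(T > 71.7) = e^(−0.02057·71.7) ≈ 0.2288.

0.2288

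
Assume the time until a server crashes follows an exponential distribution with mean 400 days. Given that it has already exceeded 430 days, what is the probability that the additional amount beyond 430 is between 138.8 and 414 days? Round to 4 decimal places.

0.3516

The rate is λ = 1/400 = 0.0025 per day.
Memoryless: the residual past 430 is again Exp(λ).
P(138.8 < residual < 414) = e^(−λ·138.8) − e^(−λ·414) = 0.70681 − 0.35523 ≈ 0.3516.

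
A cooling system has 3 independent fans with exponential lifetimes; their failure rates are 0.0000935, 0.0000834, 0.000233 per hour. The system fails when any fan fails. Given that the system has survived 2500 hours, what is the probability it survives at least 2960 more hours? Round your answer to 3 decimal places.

Time to first failure ~ Exp(Σλ) with Σλ = 0.0004099.
By memorylessness, P(T > 2500+2960 | T > 2500) = P(T > 2960) = e^(−0.0004099·2960) ≈ 0.297.

0.297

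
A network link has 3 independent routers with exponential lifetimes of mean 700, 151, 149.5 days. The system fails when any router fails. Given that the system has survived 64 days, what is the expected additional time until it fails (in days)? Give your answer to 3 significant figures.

First-failure rate Σλ = 1/700 + 1/151 + 1/149.5 = 0.0147401.
By memorylessness the expected residual is 1/Σλ = 67.8424 days, regardless of the 64 already elapsed.

67.8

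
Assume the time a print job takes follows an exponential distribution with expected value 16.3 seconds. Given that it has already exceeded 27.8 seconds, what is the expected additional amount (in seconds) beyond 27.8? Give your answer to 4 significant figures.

The rate is λ = 1/16.3 = 0.0613497 per second.
By memorylessness, the remaining amount past any threshold is again Exp(λ) with mean 1/λ = 16.3 seconds.

16.30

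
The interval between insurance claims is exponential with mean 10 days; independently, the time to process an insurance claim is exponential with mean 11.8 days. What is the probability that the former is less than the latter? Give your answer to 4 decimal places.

λ_1 = 1/10 = 0.1, λ_2 = 1/11.8 = 0.0847458.
For independent exponentials, P(the former < the latter) = λ_1/(λ_1+λ_2) = 0.1/0.184746 ≈ 0.5413.

0.5413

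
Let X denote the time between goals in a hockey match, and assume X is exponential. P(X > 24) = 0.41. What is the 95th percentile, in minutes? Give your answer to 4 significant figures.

80.64

e^(−λ·24) = 0.41 ⇒ λ = −ln(0.41)/24 = 0.0371499.
95th percentile: 1 − e^(−λt) = 0.95, t = −ln(0.05)/λ = 80.639 minutes.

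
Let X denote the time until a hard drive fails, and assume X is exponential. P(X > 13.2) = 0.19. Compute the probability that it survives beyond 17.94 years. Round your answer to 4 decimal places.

0.1047

e^(−λ·13.2) = 0.19 ⇒ λ = −ln(0.19)/13.2 = 0.125813.
P(X > 17.94) = e^(−0.125813·17.94) = e^(−2.2571) ≈ 0.1047.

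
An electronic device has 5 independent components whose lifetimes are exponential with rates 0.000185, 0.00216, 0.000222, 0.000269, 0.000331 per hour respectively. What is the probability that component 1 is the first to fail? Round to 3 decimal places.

0.058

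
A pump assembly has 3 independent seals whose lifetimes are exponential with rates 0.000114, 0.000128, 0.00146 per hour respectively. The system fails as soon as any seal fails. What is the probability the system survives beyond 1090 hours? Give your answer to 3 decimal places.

The time to first failure is exponential with rate Σλ = 0.000114 + 0.000128 + 0.00146 = 0.001702.
P(min > 1090) = e^(−0.001702·1090) = e^(−1.8552) ≈ 0.156.

0.156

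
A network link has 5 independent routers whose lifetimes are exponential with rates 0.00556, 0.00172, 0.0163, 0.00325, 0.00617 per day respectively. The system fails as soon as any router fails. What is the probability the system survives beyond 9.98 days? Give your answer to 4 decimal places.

The time to first failure is exponential with rate Σλ = 0.00556 + 0.00172 + 0.0163 + 0.00325 + 0.00617 = 0.033.
P(min > 9.98) = e^(−0.033·9.98) = e^(−0.32934) ≈ 0.7194.

0.7194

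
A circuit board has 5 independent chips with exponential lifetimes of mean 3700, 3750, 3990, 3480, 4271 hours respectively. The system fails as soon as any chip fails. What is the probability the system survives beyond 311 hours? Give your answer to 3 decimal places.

0.666

The first failure time is exponential with rate Σλ_i = 1/3700 + 1/3750 + 1/3990 + 1/3480 + 1/4271 = 0.00130906 per hour.
P(min > 311) = e^(−0.00130906·311) = e^(−0.40712) ≈ 0.666.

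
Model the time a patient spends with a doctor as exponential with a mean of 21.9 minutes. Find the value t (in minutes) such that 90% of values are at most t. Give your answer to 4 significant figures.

50.43

The rate is λ = 1/21.9 = 0.0456621 per minute.
Set 1 − e^(−λt) = 0.9, so t = −ln(0.1)/λ = 2.3026/0.0456621 ≈ 50.4266 minutes.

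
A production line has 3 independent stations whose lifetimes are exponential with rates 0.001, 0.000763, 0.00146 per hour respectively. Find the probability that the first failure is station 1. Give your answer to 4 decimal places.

The time to first failure is exponential with rate Σλ = 0.001 + 0.000763 + 0.00146 = 0.003223.
P(station 1 first) = λ_1/Σλ = 0.001/0.003223 ≈ 0.3103.

0.3103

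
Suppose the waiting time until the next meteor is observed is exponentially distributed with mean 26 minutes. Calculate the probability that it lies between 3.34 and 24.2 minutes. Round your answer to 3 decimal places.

0.485

The rate is λ = 1/26 = 0.0384615 per minute.
P(3.34 < X < 24.2) = e^(−λ·3.34) − e^(−λ·24.2) = 0.87945 − 0.39425 ≈ 0.485.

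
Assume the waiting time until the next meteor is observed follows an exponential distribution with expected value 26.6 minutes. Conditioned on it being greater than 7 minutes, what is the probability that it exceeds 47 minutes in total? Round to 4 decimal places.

0.2223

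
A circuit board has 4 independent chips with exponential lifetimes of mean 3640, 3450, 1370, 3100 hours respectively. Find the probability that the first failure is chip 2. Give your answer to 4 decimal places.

0.1792

Rates: λ_i = 1/mean_i → 0.000274725, 0.000289855, 0.000729927, 0.000322581; Σλ = 0.00161709.
P(chip 2 first) = λ_2/Σλ = 0.000289855/0.00161709 ≈ 0.1792.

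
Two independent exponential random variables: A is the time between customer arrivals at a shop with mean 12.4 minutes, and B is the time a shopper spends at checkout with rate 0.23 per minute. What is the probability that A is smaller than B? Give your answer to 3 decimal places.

0.260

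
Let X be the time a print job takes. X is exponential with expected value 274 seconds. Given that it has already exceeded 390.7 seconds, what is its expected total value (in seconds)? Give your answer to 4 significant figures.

The rate is λ = 1/274 = 0.00364964 per second.
By memorylessness, E[X | X > 390.7] = 390.7 + 1/λ = 390.7 + 274 = 664.7 seconds.

664.7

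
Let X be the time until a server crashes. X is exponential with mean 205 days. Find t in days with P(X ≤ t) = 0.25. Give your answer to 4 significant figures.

58.97

The rate is λ = 1/205 = 0.00487805 per day.
Set 1 − e^(−λt) = 0.25, so t = −ln(0.75)/λ = 0.28768/0.00487805 ≈ 58.9748 days.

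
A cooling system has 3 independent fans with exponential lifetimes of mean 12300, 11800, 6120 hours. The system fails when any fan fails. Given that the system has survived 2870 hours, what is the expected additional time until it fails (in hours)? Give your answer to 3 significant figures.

3040

First-failure rate Σλ = 1/12300 + 1/11800 + 1/6120 = 0.000329445.
By memorylessness the expected residual is 1/Σλ = 3035.41 hours, regardless of the 2870 already elapsed.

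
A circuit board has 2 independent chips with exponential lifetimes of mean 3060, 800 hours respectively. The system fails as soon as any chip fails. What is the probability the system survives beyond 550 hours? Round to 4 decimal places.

The first failure time is exponential with rate Σλ_i = 1/3060 + 1/800 = 0.0015768 per hour.
P(min > 550) = e^(−0.0015768·550) = e^(−0.86724) ≈ 0.4201.

0.4201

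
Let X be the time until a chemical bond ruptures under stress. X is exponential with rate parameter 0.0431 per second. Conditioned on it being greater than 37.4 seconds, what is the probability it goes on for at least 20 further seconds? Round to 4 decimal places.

The exponential is memoryless, so the remaining time is again Exp(λ): the condition X > 37.4 is irrelevant.
P(X > 20) = e^(−0.862) ≈ 0.4223.

0.4223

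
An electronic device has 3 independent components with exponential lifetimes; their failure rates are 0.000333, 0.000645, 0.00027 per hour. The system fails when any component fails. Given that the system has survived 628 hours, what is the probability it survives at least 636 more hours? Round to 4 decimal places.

0.4522

Time to first failure ~ Exp(Σλ) with Σλ = 0.001248.
By memorylessness, P(T > 628+636 | T > 628) = P(T > 636) = e^(−0.001248·636) ≈ 0.4522.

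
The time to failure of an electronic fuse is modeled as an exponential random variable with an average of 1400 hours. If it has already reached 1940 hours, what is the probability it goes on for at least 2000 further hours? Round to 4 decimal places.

The rate is λ = 1/1400 = 0.000714286 per hour.
The exponential is memoryless, so the remaining time is again Exp(λ): the condition X > 1940 is irrelevant.
P(X > 2000) = e^(−1.4286) ≈ 0.2397.

0.2397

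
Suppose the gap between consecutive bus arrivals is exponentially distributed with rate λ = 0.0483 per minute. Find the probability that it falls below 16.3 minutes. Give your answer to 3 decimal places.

0.545

P(X ≤ 16.3) = 1 − e^(−λ·16.3) = 1 − e^(−0.78729) ≈ 0.545.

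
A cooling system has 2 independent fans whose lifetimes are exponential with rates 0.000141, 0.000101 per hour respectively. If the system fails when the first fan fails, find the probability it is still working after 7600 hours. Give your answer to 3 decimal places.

The time to first failure is exponential with rate Σλ = 0.000141 + 0.000101 = 0.000242.
P(min > 7600) = e^(−0.000242·7600) = e^(−1.8392) ≈ 0.159.

0.159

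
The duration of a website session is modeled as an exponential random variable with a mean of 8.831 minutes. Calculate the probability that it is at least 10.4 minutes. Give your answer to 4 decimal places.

The rate is λ = 1/8.831 = 0.113237 per minute.
P(X > 10.4) = e^(−λ·10.4) = e^(−1.1777) ≈ 0.3080.

0.3080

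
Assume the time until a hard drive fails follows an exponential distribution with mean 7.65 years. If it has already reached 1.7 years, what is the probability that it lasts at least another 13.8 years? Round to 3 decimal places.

The rate is λ = 1/7.65 = 0.130719 per year.
The exponential is memoryless, so the remaining time is again Exp(λ): the condition X > 1.7 is irrelevant.
P(X > 13.8) = e^(−1.8039) ≈ 0.165.

0.165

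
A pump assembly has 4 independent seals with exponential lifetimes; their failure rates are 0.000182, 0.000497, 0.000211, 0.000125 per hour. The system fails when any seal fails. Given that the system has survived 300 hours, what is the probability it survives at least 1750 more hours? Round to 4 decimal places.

Time to first failure ~ Exp(Σλ) with Σλ = 0.001015.
By memorylessness, P(T > 300+1750 | T > 300) = P(T > 1750) = e^(−0.001015·1750) ≈ 0.1693.

0.1693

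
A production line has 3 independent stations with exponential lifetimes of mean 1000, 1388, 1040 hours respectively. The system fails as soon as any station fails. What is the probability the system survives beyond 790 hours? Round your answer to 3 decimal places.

0.120

The first failure time is exponential with rate Σλ_i = 1/1000 + 1/1388 + 1/1040 = 0.002682 per hour.
P(min > 790) = e^(−0.002682·790) = e^(−2.1188) ≈ 0.120.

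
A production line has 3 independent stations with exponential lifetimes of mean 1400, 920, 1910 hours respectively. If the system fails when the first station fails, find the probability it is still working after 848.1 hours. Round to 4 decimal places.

The first failure time is exponential with rate Σλ_i = 1/1400 + 1/920 + 1/1910 = 0.0023248 per hour.
P(min > 848.1) = e^(−0.0023248·848.1) = e^(−1.9717) ≈ 0.1392.

0.1392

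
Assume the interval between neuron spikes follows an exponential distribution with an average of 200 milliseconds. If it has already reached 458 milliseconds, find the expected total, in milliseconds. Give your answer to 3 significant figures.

The rate is λ = 1/200 = 0.005 per millisecond.
By memorylessness, E[X | X > 458] = 458 + 1/λ = 458 + 200 = 658 milliseconds.

658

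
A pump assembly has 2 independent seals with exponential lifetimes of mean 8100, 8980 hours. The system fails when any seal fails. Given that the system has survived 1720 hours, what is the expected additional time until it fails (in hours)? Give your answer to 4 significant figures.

First-failure rate Σλ = 1/8100 + 1/8980 = 0.000234815.
By memorylessness the expected residual is 1/Σλ = 4258.67 hours, regardless of the 1720 already elapsed.

4259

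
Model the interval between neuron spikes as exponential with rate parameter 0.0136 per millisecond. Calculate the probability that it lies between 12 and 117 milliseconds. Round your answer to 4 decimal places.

P(12 < X < 117) = e^(−λ·12) − e^(−λ·117) = 0.84942 − 0.20368 ≈ 0.6457.

0.6457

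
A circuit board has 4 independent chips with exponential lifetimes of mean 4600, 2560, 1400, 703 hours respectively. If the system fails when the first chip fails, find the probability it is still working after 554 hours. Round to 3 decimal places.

The first failure time is exponential with rate Σλ_i = 1/4600 + 1/2560 + 1/1400 + 1/703 = 0.00274478 per hour.
P(min > 554) = e^(−0.00274478·554) = e^(−1.5206) ≈ 0.219.

0.219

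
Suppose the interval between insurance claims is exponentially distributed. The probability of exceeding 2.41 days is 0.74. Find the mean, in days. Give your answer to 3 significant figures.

8.00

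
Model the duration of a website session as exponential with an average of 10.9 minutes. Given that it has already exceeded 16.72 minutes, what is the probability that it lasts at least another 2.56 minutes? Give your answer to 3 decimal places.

0.791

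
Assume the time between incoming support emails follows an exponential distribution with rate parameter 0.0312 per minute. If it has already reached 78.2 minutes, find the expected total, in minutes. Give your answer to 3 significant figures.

110

By memorylessness, E[X | X > 78.2] = 78.2 + 1/λ = 78.2 + 32.0513 = 110.251 minutes.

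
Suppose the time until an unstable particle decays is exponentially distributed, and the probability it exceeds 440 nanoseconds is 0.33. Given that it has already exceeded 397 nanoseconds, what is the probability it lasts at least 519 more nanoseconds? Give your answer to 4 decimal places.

0.2704

From e^(−λ·440) = 0.33, λ = −ln(0.33)/440 = 0.00251969.
Memoryless: P(X > 397+519 | X > 397) = P(X > 519) = e^(−0.00251969·519) ≈ 0.2704.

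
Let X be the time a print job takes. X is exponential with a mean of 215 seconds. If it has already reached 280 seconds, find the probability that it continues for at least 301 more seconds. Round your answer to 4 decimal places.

The rate is λ = 1/215 = 0.00465116 per second.
P(X > s+t | X > s) = e^(−λ(s+t))/e^(−λs) = e^(−λt), independent of s = 280.
P(X > 301) = e^(−1.4) ≈ 0.2466.

0.2466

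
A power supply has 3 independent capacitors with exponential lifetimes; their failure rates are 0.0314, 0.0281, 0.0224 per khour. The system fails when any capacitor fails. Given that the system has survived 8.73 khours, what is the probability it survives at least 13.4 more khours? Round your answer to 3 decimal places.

Time to first failure ~ Exp(Σλ) with Σλ = 0.0819.
By memorylessness, P(T > 8.73+13.4 | T > 8.73) = P(T > 13.4) = e^(−0.0819·13.4) ≈ 0.334.

0.334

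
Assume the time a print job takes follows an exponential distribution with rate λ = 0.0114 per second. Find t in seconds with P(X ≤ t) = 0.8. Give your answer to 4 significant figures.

141.2

Set 1 − e^(−λt) = 0.8, so t = −ln(0.2)/λ = 1.6094/0.0114 ≈ 141.179 seconds.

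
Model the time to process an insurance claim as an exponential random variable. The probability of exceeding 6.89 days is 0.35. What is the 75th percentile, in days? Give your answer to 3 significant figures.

e^(−λ·6.89) = 0.35 ⇒ λ = −ln(0.35)/6.89 = 0.152369.
75th percentile: 1 − e^(−λt) = 0.75, t = −ln(0.25)/λ = 9.09827 days.

9.10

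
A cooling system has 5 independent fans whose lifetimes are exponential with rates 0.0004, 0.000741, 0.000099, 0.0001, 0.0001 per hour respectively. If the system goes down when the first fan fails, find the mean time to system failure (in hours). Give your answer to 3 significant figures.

The time to first failure is exponential with rate Σλ = 0.0004 + 0.000741 + 0.000099 + 0.0001 + 0.0001 = 0.00144.
E[min] = 1/Σλ = 1/0.00144 = 694.444 hours.

694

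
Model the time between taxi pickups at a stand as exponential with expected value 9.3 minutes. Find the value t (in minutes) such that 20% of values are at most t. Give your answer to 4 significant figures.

2.075

The rate is λ = 1/9.3 = 0.107527 per minute.
Set 1 − e^(−λt) = 0.2, so t = −ln(0.8)/λ = 0.22314/0.107527 ≈ 2.07524 minutes.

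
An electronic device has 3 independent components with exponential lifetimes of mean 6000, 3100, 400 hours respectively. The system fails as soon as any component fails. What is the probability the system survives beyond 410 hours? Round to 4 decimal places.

0.2936

The first failure time is exponential with rate Σλ_i = 1/6000 + 1/3100 + 1/400 = 0.00298925 per hour.
P(min > 410) = e^(−0.00298925·410) = e^(−1.2256) ≈ 0.2936.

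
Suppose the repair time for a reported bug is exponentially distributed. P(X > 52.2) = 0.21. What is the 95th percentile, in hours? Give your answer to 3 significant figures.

e^(−λ·52.2) = 0.21 ⇒ λ = −ln(0.21)/52.2 = 0.0298975.
95th percentile: 1 − e^(−λt) = 0.95, t = −ln(0.05)/λ = 100.2 hours.

100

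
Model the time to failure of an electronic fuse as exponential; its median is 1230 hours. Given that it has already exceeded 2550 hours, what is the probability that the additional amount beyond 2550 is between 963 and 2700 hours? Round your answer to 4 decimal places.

0.3628

For an exponential, median = ln(2)/λ, so λ = ln 2 / 1230 = 0.000563534 per hour.
Memoryless: the residual past 2550 is again Exp(λ).
P(963 < residual < 2700) = e^(−λ·963) − e^(−λ·2700) = 0.58119 − 0.21837 ≈ 0.3628.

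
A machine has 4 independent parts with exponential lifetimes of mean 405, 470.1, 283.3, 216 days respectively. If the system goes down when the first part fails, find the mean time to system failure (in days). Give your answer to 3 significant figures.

78.4

The first failure time is exponential with rate Σλ_i = 1/405 + 1/470.1 + 1/283.3 + 1/216 = 0.0127558 per day.
E[min] = 1/Σλ = 1/0.0127558 = 78.3957 days.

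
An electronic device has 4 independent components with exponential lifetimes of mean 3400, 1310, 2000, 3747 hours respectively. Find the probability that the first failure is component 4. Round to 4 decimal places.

Rates: λ_i = 1/mean_i → 0.000294118, 0.000763359, 0.0005, 0.00026688; Σλ = 0.00182436.
P(component 4 first) = λ_4/Σλ = 0.00026688/0.00182436 ≈ 0.1463.

0.1463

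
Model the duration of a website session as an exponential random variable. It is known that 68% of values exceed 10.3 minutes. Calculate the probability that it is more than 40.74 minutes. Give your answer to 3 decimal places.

0.218

e^(−λ·10.3) = 0.68 ⇒ λ = −ln(0.68)/10.3 = 0.037443.
P(X > 40.74) = e^(−0.037443·40.74) = e^(−1.5254) ≈ 0.218.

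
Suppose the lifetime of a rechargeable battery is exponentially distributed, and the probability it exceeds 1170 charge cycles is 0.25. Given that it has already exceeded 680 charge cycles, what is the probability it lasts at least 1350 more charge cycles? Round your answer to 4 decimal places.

From e^(−λ·1170) = 0.25, λ = −ln(0.25)/1170 = 0.00118487.
Memoryless: P(X > 680+1350 | X > 680) = P(X > 1350) = e^(−0.00118487·1350) ≈ 0.2020.

0.2020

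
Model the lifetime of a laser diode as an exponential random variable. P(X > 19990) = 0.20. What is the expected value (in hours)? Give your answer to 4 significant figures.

e^(−λ·19990) = 0.20 ⇒ λ = −ln(0.20)/19990 = 0.0000805122.
Mean = 1/λ = 12420.5 hours.

12420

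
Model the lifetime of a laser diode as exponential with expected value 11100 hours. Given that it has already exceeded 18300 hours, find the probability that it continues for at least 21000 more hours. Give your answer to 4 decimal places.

0.1508

The rate is λ = 1/11100 = 0.0000900901 per hour.
By the memoryless property, P(X > 18300+21000 | X > 18300) = P(X > 21000).
P(X > 21000) = e^(−1.8919) ≈ 0.1508.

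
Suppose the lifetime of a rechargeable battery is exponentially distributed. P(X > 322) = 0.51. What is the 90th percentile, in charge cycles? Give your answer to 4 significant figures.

1101

e^(−λ·322) = 0.51 ⇒ λ = −ln(0.51)/322 = 0.00209113.
90th percentile: 1 − e^(−λt) = 0.9, t = −ln(0.1)/λ = 1101.12 charge cycles.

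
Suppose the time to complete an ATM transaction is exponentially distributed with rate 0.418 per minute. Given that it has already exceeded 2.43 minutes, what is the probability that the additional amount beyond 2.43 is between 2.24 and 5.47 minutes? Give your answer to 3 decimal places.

Memoryless: the residual past 2.43 is again Exp(λ).
P(2.24 < residual < 5.47) = e^(−λ·2.24) − e^(−λ·5.47) = 0.39207 − 0.10163 ≈ 0.290.

0.290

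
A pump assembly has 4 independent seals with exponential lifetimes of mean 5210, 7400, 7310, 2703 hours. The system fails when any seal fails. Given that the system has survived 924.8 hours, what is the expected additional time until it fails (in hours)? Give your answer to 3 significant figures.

1200

First-failure rate Σλ = 1/5210 + 1/7400 + 1/7310 + 1/2703 = 0.000833832.
By memorylessness the expected residual is 1/Σλ = 1199.28 hours, regardless of the 924.8 already elapsed.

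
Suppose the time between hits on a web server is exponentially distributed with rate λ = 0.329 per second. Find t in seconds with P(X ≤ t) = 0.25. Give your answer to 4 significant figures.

Set 1 − e^(−λt) = 0.25, so t = −ln(0.75)/λ = 0.28768/0.329 ≈ 0.874414 seconds.

0.8744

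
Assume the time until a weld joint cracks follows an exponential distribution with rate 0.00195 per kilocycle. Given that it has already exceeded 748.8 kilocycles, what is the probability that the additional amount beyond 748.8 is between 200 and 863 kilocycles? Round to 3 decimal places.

0.491

Memoryless: the residual past 748.8 is again Exp(λ).
P(200 < residual < 863) = e^(−λ·200) − e^(−λ·863) = 0.67706 − 0.18584 ≈ 0.491.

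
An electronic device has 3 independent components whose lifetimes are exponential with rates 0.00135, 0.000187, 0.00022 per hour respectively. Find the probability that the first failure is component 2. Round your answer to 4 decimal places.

The time to first failure is exponential with rate Σλ = 0.00135 + 0.000187 + 0.00022 = 0.001757.
P(component 2 first) = λ_2/Σλ = 0.000187/0.001757 ≈ 0.1064.

0.1064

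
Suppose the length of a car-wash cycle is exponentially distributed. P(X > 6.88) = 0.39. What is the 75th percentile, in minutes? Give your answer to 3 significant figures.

e^(−λ·6.88) = 0.39 ⇒ λ = −ln(0.39)/6.88 = 0.136862.
75th percentile: 1 − e^(−λt) = 0.75, t = −ln(0.25)/λ = 10.1292 minutes.

10.1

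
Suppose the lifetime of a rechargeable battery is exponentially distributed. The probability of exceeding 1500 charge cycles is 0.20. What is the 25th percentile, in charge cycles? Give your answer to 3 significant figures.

268

e^(−λ·1500) = 0.20 ⇒ λ = −ln(0.20)/1500 = 0.00107296.
25th percentile: 1 − e^(−λt) = 0.25, t = −ln(0.75)/λ = 268.12 charge cycles.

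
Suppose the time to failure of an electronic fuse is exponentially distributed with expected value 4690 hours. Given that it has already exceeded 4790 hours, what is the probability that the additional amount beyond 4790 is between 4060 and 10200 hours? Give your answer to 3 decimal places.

0.307

The rate is λ = 1/4690 = 0.00021322 per hour.
Memoryless: the residual past 4790 is again Exp(λ).
P(4060 < residual < 10200) = e^(−λ·4060) − e^(−λ·10200) = 0.42077 − 0.11363 ≈ 0.307.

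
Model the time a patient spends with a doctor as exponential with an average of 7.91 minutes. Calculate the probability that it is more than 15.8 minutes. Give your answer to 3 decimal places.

The rate is λ = 1/7.91 = 0.126422 per minute.
P(X > 15.8) = e^(−λ·15.8) = e^(−1.9975) ≈ 0.136.

0.136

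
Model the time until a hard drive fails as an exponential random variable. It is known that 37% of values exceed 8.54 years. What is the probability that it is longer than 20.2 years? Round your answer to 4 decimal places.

e^(−λ·8.54) = 0.37 ⇒ λ = −ln(0.37)/8.54 = 0.116423.
P(X > 20.2) = e^(−0.116423·20.2) = e^(−2.3517) ≈ 0.0952.

0.0952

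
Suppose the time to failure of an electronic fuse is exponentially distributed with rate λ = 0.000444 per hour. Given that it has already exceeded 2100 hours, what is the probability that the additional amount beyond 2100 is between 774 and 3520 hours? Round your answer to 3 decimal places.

0.500

Memoryless: the residual past 2100 is again Exp(λ).
P(774 < residual < 3520) = e^(−λ·774) − e^(−λ·3520) = 0.70917 − 0.20953 ≈ 0.500.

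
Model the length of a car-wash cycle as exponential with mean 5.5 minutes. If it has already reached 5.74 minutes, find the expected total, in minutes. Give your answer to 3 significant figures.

The rate is λ = 1/5.5 = 0.181818 per minute.
By memorylessness, E[X | X > 5.74] = 5.74 + 1/λ = 5.74 + 5.5 = 11.24 minutes.

11.2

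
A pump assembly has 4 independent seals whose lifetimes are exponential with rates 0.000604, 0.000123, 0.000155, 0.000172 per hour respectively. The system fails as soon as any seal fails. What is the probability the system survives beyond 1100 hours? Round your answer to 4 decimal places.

The time to first failure is exponential with rate Σλ = 0.000604 + 0.000123 + 0.000155 + 0.000172 = 0.001054.
P(min > 1100) = e^(−0.001054·1100) = e^(−1.1594) ≈ 0.3137.

0.3137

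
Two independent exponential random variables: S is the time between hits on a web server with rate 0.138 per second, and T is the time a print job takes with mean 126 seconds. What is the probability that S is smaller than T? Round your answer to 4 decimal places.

0.9456

λ_1 = 0.138, λ_2 = 1/126 = 0.00793651.
For independent exponentials, P(S < T) = λ_1/(λ_1+λ_2) = 0.138/0.145937 ≈ 0.9456.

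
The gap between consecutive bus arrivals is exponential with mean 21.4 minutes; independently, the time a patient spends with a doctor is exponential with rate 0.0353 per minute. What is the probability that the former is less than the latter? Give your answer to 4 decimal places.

0.5697

λ_1 = 1/21.4 = 0.046729, λ_2 = 0.0353.
For independent exponentials, P(the former < the latter) = λ_1/(λ_1+λ_2) = 0.046729/0.082029 ≈ 0.5697.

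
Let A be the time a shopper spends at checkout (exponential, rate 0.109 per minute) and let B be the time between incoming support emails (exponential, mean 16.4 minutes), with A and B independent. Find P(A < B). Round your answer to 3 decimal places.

0.641

λ_1 = 0.109, λ_2 = 1/16.4 = 0.0609756.
For independent exponentials, P(A < B) = λ_1/(λ_1+λ_2) = 0.109/0.169976 ≈ 0.641.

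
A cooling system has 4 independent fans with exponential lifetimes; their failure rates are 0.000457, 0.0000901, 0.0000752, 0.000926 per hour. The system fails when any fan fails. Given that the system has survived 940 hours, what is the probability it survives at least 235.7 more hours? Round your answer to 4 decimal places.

Time to first failure ~ Exp(Σλ) with Σλ = 0.0015483.
By memorylessness, P(T > 940+235.7 | T > 940) = P(T > 235.7) = e^(−0.0015483·235.7) ≈ 0.6942.

0.6942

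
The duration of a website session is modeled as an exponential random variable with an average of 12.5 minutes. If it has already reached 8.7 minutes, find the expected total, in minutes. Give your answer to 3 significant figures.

The rate is λ = 1/12.5 = 0.08 per minute.
By memorylessness, E[X | X > 8.7] = 8.7 + 1/λ = 8.7 + 12.5 = 21.2 minutes.

21.2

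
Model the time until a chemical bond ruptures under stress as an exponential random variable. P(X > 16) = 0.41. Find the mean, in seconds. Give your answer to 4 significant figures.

17.95

e^(−λ·16) = 0.41 ⇒ λ = −ln(0.41)/16 = 0.0557249.
Mean = 1/λ = 17.9453 seconds.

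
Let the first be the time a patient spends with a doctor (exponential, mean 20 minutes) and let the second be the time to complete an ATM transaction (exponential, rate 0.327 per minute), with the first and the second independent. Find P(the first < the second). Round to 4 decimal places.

0.1326

λ_1 = 1/20 = 0.05, λ_2 = 0.327.
For independent exponentials, P(the first < the second) = λ_1/(λ_1+λ_2) = 0.05/0.377 ≈ 0.1326.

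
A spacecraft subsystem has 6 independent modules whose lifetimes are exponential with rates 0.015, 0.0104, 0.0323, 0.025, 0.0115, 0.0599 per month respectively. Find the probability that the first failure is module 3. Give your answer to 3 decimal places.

The time to first failure is exponential with rate Σλ = 0.015 + 0.0104 + 0.0323 + 0.025 + 0.0115 + 0.0599 = 0.1541.
P(module 3 first) = λ_3/Σλ = 0.0323/0.1541 ≈ 0.210.

0.210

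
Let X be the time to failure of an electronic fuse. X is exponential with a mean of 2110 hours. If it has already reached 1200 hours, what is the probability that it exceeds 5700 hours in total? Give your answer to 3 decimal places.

0.119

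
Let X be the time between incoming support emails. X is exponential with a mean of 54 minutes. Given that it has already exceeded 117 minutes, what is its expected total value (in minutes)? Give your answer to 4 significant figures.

The rate is λ = 1/54 = 0.0185185 per minute.
By memorylessness, E[X | X > 117] = 117 + 1/λ = 117 + 54 = 171 minutes.

171.0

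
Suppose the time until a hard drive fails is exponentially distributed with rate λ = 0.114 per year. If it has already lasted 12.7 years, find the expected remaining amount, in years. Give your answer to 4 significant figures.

8.772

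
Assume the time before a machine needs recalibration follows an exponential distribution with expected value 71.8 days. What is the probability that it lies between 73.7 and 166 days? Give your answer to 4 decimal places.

0.2592

The rate is λ = 1/71.8 = 0.0139276 per day.
P(73.7 < X < 166) = e^(−λ·73.7) − e^(−λ·166) = 0.35827 − 0.09907 ≈ 0.2592.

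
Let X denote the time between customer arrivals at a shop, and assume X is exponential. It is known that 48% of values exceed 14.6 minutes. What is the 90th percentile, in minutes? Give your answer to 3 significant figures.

45.8

e^(−λ·14.6) = 0.48 ⇒ λ = −ln(0.48)/14.6 = 0.0502719.
90th percentile: 1 − e^(−λt) = 0.9, t = −ln(0.1)/λ = 45.8027 minutes.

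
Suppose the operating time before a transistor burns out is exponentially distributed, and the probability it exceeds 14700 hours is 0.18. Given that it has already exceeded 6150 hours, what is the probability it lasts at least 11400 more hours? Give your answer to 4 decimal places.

From e^(−λ·14700) = 0.18, λ = −ln(0.18)/14700 = 0.000116653.
Memoryless: P(X > 6150+11400 | X > 6150) = P(X > 11400) = e^(−0.000116653·11400) ≈ 0.2645.

0.2645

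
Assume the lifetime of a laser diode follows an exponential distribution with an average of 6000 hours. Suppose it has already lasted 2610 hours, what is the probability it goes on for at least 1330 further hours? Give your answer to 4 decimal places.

0.8012

The rate is λ = 1/6000 = 0.000166667 per hour.
By the memoryless property, P(X > 2610+1330 | X > 2610) = P(X > 1330).
P(X > 1330) = e^(−0.22167) ≈ 0.8012.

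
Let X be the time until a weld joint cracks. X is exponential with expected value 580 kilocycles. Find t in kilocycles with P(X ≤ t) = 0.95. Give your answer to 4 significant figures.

The rate is λ = 1/580 = 0.00172414 per kilocycle.
Set 1 − e^(−λt) = 0.95, so t = −ln(0.05)/λ = 2.9957/0.00172414 ≈ 1737.52 kilocycles.

1738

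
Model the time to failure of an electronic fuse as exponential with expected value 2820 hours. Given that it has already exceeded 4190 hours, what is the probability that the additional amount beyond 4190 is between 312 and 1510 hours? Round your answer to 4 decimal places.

The rate is λ = 1/2820 = 0.00035461 per hour.
Memoryless: the residual past 4190 is again Exp(λ).
P(312 < residual < 1510) = e^(−λ·312) − e^(−λ·1510) = 0.89526 − 0.58540 ≈ 0.3099.

0.3099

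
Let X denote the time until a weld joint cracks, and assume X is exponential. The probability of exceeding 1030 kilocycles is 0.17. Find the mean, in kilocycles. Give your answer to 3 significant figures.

581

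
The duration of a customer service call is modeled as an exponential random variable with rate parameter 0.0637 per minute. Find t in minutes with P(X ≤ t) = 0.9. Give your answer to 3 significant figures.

36.1

Set 1 − e^(−λt) = 0.9, so t = −ln(0.1)/λ = 2.3026/0.0637 ≈ 36.1473 minutes.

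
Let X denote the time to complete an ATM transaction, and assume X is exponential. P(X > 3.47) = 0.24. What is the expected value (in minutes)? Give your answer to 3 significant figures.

2.43

e^(−λ·3.47) = 0.24 ⇒ λ = −ln(0.24)/3.47 = 0.411273.
Mean = 1/λ = 2.43148 minutes.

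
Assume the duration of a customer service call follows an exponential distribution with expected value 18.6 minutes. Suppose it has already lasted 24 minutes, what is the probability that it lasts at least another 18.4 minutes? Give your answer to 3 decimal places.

The rate is λ = 1/18.6 = 0.0537634 per minute.
The exponential is memoryless, so the remaining time is again Exp(λ): the condition X > 24 is irrelevant.
P(X > 18.4) = e^(−0.98925) ≈ 0.372.

0.372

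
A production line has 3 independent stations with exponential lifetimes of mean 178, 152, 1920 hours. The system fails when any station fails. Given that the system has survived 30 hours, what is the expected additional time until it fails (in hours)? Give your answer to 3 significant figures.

78.6

First-failure rate Σλ = 1/178 + 1/152 + 1/1920 = 0.0127178.
By memorylessness the expected residual is 1/Σλ = 78.6302 hours, regardless of the 30 already elapsed.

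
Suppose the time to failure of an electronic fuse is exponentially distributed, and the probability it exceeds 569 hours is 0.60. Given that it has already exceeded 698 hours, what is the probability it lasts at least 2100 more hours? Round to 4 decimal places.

0.1518

From e^(−λ·569) = 0.60, λ = −ln(0.60)/569 = 0.00089776.
Memoryless: P(X > 698+2100 | X > 698) = P(X > 2100) = e^(−0.00089776·2100) ≈ 0.1518.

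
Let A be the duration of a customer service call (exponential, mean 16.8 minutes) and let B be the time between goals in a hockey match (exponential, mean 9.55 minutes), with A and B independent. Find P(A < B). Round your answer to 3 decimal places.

0.362

λ_1 = 1/16.8 = 0.0595238, λ_2 = 1/9.55 = 0.104712.
For independent exponentials, P(A < B) = λ_1/(λ_1+λ_2) = 0.0595238/0.164236 ≈ 0.362.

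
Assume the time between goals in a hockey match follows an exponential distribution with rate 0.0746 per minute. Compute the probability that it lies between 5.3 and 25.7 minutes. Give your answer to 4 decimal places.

P(5.3 < X < 25.7) = e^(−λ·5.3) − e^(−λ·25.7) = 0.67342 − 0.14702 ≈ 0.5264.

0.5264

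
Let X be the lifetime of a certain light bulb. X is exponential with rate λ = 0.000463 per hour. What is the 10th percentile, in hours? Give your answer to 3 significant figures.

Set 1 − e^(−λt) = 0.1, so t = −ln(0.9)/λ = 0.10536/0.000463 ≈ 227.561 hours.

228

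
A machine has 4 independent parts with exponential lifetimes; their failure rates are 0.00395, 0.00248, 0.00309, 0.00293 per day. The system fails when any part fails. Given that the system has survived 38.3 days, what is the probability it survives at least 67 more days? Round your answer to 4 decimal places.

Time to first failure ~ Exp(Σλ) with Σλ = 0.01245.
By memorylessness, P(T > 38.3+67 | T > 38.3) = P(T > 67) = e^(−0.01245·67) ≈ 0.4342.

0.4342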